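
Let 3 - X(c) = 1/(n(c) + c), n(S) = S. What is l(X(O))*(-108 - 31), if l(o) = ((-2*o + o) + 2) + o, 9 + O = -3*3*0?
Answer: -278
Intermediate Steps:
O = -9 (O = -9 - 3*3*0 = -9 - 9*0 = -9 + 0 = -9)
X(c) = 3 - 1/(2*c) (X(c) = 3 - 1/(c + c) = 3 - 1/(2*c))
l(o) = 2 (l(o) = (-o + 2) + o = (2 - o) + o = 2)
l(X(O))*(-108 - 31) = 2*(-108 - 31) = 2*(-139) = -278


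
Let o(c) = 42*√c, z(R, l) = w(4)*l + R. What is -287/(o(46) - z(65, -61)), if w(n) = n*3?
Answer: -8323/15815 + 12054*√46/363745 ≈ -0.30152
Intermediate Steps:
w(n) = 3*n
z(R, l) = R + 12*l (z(R, l) = (3*4)*l + R = 12*l + R = R + 12*l)
-287/(o(46) - z(65, -61)) = -287/(42*√46 - (65 + 12*(-61))) = -287/(42*√46 - (65 - 732)) = -287/(42*√46 - 1*(-667)) = -287/(42*√46 + 667) = -287/(667 + 42*√46)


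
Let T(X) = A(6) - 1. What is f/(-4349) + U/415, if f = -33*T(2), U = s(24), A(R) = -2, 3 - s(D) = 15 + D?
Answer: -197649/1804835 ≈ -0.10951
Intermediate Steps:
s(D) = -12 - D (s(D) = 3 - (15 + D) = 3 + (-15 - D) = -12 - D)
U = -36 (U = -12 - 1*24 = -12 - 24 = -36)
T(X) = -3 (T(X) = -2 - 1 = -3)
f = 99 (f = -33*(-3) = 99)
f/(-4349) + U/415 = 99/(-4349) - 36/415 = 99*(-1/4349) - 36*1/415 = -99/4349 - 36/415 = -197649/1804835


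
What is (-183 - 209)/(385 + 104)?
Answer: -392/489 ≈ -0.80164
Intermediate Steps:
(-183 - 209)/(385 + 104) = -392/489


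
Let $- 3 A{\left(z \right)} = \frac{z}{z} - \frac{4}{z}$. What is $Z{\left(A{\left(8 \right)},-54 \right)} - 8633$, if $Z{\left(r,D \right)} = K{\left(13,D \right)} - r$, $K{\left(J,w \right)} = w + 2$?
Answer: $- \frac{52109}{6} \approx -8684.8$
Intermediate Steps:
$K{\left(J,w \right)} = 2 + w$
$A{\left(z \right)} = - \frac{1}{3} + \frac{4}{3 z}$ ($A{\left(z \right)} = - \frac{\frac{z}{z} - \frac{4}{z}}{3} = - \frac{1 - \frac{4}{z}}{3} = - \frac{1}{3} + \frac{4}{3 z}$)
$Z{\left(r,D \right)} = 2 + D - r$ ($Z{\left(r,D \right)} = \left(2 + D\right) - r = 2 + D - r$)
$Z{\left(A{\left(8 \right)},-54 \right)} - 8633 = \left(2 - 54 - \frac{4 - 8}{3 \cdot 8}\right) - 8633 = \left(2 - 54 - \frac{1}{3} \cdot \frac{1}{8} \left(4 - 8\right)\right) - 8633 = \left(2 - 54 - \frac{1}{3} \cdot \frac{1}{8} \left(-4\right)\right) - 8633 = \left(2 - 54 - - \frac{1}{6}\right) - 8633 = \left(2 - 54 + \frac{1}{6}\right) - 8633 = - \frac{311}{6} - 8633 = - \frac{52109}{6}$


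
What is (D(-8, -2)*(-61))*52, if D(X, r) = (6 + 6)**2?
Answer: -456768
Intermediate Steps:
D(X, r) = 144 (D(X, r) = 12**2 = 144)
(D(-8, -2)*(-61))*52 = (144*(-61))*52 = -8784*52 = -456768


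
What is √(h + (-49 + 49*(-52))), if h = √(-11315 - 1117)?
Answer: √(-2597 + 4*I*√777) ≈ 1.0937 + 50.973*I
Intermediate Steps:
h = 4*I*√777 (h = √(-12432) = 4*I*√777 ≈ 111.5*I)
√(h + (-49 + 49*(-52))) = √(4*I*√777 + (-49 + 49*(-52))) = √(4*I*√777 + (-49 - 2548)) = √(4*I*√777 - 2597) = √(-2597 + 4*I*√777)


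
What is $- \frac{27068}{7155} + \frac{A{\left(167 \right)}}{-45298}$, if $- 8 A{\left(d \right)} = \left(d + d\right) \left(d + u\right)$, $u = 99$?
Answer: $- \frac{2293332823}{648214380} \approx -3.5379$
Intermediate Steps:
$A{\left(d \right)} = - \frac{d \left(99 + d\right)}{4}$ ($A{\left(d \right)} = - \frac{\left(d + d\right) \left(d + 99\right)}{8} = - \frac{2 d \left(99 + d\right)}{8} = - \frac{d \left(99 + d\right)}{4}$)
$- \frac{27068}{7155} + \frac{A{\left(167 \right)}}{-45298} = - \frac{27068}{7155} + \frac{\left(- \frac{1}{4}\right) 167 \left(99 + 167\right)}{-45298} = \left(-27068\right) \frac{1}{7155} + \left(- \frac{1}{4}\right) 167 \cdot 266 \left(- \frac{1}{45298}\right) = - \frac{27068}{7155} - - \frac{22211}{90596} = - \frac{27068}{7155} + \frac{22211}{90596} = - \frac{2293332823}{648214380}$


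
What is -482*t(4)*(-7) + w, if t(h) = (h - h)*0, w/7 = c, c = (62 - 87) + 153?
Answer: 896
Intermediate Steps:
c = 128 (c = -25 + 153 = 128)
w = 896 (w = 7*128 = 896)
t(h) = 0 (t(h) = 0*0 = 0)
-482*t(4)*(-7) + w = -0*(-7) + 896 = -482*0 + 896 = 0 + 896 = 896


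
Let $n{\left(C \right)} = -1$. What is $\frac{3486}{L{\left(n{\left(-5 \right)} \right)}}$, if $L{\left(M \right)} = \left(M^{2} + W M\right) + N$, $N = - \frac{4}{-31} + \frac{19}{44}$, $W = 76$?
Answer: $- \frac{226424}{4835} \approx -46.83$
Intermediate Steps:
$N = \frac{765}{1364}$ ($N = \left(-4\right) \left(- \frac{1}{31}\right) + 19 \cdot \frac{1}{44} = \frac{4}{31} + \frac{19}{44} = \frac{765}{1364} \approx 0.56085$)
$L{\left(M \right)} = \frac{765}{1364} + M^{2} + 76 M$ ($L{\left(M \right)} = \left(M^{2} + 76 M\right) + \frac{765}{1364} = \frac{765}{1364} + M^{2} + 76 M$)
$\frac{3486}{L{\left(n{\left(-5 \right)} \right)}} = \frac{3486}{\frac{765}{1364} + \left(-1\right)^{2} + 76 \left(-1\right)} = \frac{3486}{\frac{765}{1364} + 1 - 76} = \frac{3486}{- \frac{101535}{1364}} = 3486 \left(- \frac{1364}{101535}\right) = - \frac{226424}{4835}$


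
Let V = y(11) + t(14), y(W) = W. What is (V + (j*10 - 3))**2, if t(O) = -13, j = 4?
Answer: 1225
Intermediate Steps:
V = -2 (V = 11 - 13 = -2)
(V + (j*10 - 3))**2 = (-2 + (4*10 - 3))**2 = (-2 + (40 - 3))**2 = (-2 + 37)**2 = 35**2 = 1225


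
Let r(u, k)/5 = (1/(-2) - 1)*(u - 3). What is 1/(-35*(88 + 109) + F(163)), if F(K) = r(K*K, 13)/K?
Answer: -163/1323130 ≈ -0.00012319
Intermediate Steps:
r(u, k) = 45/2 - 15*u/2 (r(u, k) = 5*((1/(-2) - 1)*(u - 3)) = 5*((-1/2 - 1)*(-3 + u)) = 5*(-3*(-3 + u)/2) = 5*(9/2 - 3*u/2) = 45/2 - 15*u/2)
F(K) = (45/2 - 15*K**2/2)/K (F(K) = (45/2 - 15*K*K/2)/K = (45/2 - 15*K**2/2)/K)
1/(-35*(88 + 109) + F(163)) = 1/(-35*(88 + 109) + (15/2)*(3 - 1*163**2)/163) = 1/(-35*197 + (15/2)*(1/163)*(3 - 1*26569)) = 1/(-6895 + (15/2)*(1/163)*(3 - 26569)) = 1/(-6895 + (15/2)*(1/163)*(-26566)) = 1/(-6895 - 199245/163) = 1/(-1323130/163) = -163/1323130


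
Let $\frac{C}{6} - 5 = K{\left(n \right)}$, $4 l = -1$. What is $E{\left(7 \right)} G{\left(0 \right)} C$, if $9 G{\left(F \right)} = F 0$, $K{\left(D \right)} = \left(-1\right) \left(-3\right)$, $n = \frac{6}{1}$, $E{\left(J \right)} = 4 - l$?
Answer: $0$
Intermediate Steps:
$l = - \frac{1}{4}$ ($l = \frac{1}{4} \left(-1\right) = - \frac{1}{4} \approx -0.25$)
$E{\left(J \right)} = \frac{17}{4}$ ($E{\left(J \right)} = 4 - - \frac{1}{4} = 4 + \frac{1}{4} = \frac{17}{4}$)
$n = 6$ ($n = 6 \cdot 1 = 6$)
$K{\left(D \right)} = 3$
$G{\left(F \right)} = 0$ ($G{\left(F \right)} = \frac{F 0}{9} = \frac{1}{9} \cdot 0 = 0$)
$C = 48$ ($C = 30 + 6 \cdot 3 = 30 + 18 = 48$)
$E{\left(7 \right)} G{\left(0 \right)} C = \frac{17}{4} \cdot 0 \cdot 48 = 0 \cdot 48 = 0$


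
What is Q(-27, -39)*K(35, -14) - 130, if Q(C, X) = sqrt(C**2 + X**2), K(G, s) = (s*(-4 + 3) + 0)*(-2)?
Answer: -130 - 420*sqrt(10) ≈ -1458.2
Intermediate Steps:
K(G, s) = 2*s (K(G, s) = (s*(-1) + 0)*(-2) = (-s + 0)*(-2) = -s*(-2) = 2*s)
Q(-27, -39)*K(35, -14) - 130 = sqrt((-27)**2 + (-39)**2)*(2*(-14)) - 130 = sqrt(729 + 1521)*(-28) - 130 = sqrt(2250)*(-28) - 130 = (15*sqrt(10))*(-28) - 130 = -420*sqrt(10) - 130 = -130 - 420*sqrt(10)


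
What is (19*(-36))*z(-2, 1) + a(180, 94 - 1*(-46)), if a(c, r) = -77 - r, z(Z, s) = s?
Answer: -901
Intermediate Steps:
(19*(-36))*z(-2, 1) + a(180, 94 - 1*(-46)) = (19*(-36))*1 + (-77 - (94 - 1*(-46))) = -684*1 + (-77 - (94 + 46)) = -684 + (-77 - 1*140) = -684 + (-77 - 140) = -684 - 217 = -901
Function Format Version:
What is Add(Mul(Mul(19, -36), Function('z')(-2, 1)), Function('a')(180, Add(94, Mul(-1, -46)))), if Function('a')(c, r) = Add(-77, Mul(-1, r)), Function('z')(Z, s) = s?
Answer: -901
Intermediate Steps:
Add(Mul(Mul(19, -36), Function('z')(-2, 1)), Function('a')(180, Add(94, Mul(-1, -46)))) = Add(Mul(Mul(19, -36), 1), Add(-77, Mul(-1, Add(94, Mul(-1, -46))))) = Add(Mul(-684, 1), Add(-77, Mul(-1, Add(94, 46)))) = Add(-684, Add(-77, Mul(-1, 140))) = Add(-684, Add(-77, -140)) = Add(-684, -217) = -901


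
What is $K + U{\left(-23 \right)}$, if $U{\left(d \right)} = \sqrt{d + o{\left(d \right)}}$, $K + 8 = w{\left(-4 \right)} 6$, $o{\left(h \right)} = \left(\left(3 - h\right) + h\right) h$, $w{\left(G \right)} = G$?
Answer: $-32 + 2 i \sqrt{23} \approx -32.0 + 9.5917 i$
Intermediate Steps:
$o{\left(h \right)} = 3 h$
$K = -32$ ($K = -8 - 24 = -32$)
$U{\left(d \right)} = 2 \sqrt{d}$ ($U{\left(d \right)} = \sqrt{d + 3 d} = \sqrt{4 d} = 2 \sqrt{d}$)
$K + U{\left(-23 \right)} = -32 + 2 \sqrt{-23} = -32 + 2 i \sqrt{23}$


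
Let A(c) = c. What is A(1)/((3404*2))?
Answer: 1/6808 ≈ 0.00014689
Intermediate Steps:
A(1)/((3404*2)) = 1/(3404*2) = 1/6808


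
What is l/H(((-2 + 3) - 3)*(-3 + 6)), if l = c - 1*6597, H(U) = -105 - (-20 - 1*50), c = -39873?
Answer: 9294/7 ≈ 1327.7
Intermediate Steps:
H(U) = -35 (H(U) = -105 - (-20 - 50) = -105 - 1*(-70) = -105 + 70 = -35)
l = -46470 (l = -39873 - 1*6597 = -39873 - 6597 = -46470)
l/H(((-2 + 3) - 3)*(-3 + 6)) = -46470/(-35) = -46470*(-1/35) = 9294/7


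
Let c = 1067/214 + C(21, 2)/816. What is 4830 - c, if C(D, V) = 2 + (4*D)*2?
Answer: 12390101/2568 ≈ 4824.8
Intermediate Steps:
C(D, V) = 2 + 8*D
c = 13339/2568 (c = 1067/214 + (2 + 8*21)/816 = 1067*(1/214) + (2 + 168)*(1/816) = 1067/214 + 170*(1/816) = 1067/214 + 5/24 = 13339/2568 ≈ 5.1943)
4830 - c = 4830 - 1*13339/2568 = 4830 - 13339/2568 = 12390101/2568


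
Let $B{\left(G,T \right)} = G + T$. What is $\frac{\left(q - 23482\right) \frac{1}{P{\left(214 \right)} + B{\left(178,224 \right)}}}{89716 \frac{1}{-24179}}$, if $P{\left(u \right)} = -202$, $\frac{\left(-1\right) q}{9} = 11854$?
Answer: $\frac{393416509}{2242900} \approx 175.41$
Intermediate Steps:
$q = -106686$ ($q = \left(-9\right) 11854 = -106686$)
$\frac{\left(q - 23482\right) \frac{1}{P{\left(214 \right)} + B{\left(178,224 \right)}}}{89716 \frac{1}{-24179}} = \frac{\left(-106686 - 23482\right) \frac{1}{-202 + \left(178 + 224\right)}}{89716 \frac{1}{-24179}} = \frac{\left(-106686 - 23482\right) \frac{1}{-202 + 402}}{89716 \left(- \frac{1}{24179}\right)} = \frac{\left(-130168\right) \frac{1}{200}}{- \frac{89716}{24179}} = \left(-130168\right) \frac{1}{200} \left(- \frac{24179}{89716}\right) = \left(- \frac{16271}{25}\right) \left(- \frac{24179}{89716}\right) = \frac{393416509}{2242900}$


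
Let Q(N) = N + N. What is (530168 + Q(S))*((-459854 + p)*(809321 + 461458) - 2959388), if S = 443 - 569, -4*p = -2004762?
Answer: 27834684040988378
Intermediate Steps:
p = 1002381/2 (p = -¼*(-2004762) = 1002381/2 ≈ 5.0119e+5)
S = -126
Q(N) = 2*N
(530168 + Q(S))*((-459854 + p)*(809321 + 461458) - 2959388) = (530168 + 2*(-126))*((-459854 + 1002381/2)*(809321 + 461458) - 2959388) = (530168 - 252)*((82673/2)*1270779 - 2959388) = 529916*(105059112267/2 - 2959388) = 529916*(105053193491/2) = 27834684040988378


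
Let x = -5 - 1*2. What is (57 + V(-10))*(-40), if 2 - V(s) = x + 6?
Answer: -2400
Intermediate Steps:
x = -7 (x = -5 - 2 = -7)
V(s) = 3 (V(s) = 2 - (-7 + 6) = 2 - 1*(-1) = 2 + 1 = 3)
(57 + V(-10))*(-40) = (57 + 3)*(-40) = 60*(-40) = -2400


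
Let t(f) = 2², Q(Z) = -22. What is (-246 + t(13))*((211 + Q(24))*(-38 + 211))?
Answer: -7912674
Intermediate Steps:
t(f) = 4
(-246 + t(13))*((211 + Q(24))*(-38 + 211)) = (-246 + 4)*((211 - 22)*(-38 + 211)) = -45738*173 = -242*32697 = -7912674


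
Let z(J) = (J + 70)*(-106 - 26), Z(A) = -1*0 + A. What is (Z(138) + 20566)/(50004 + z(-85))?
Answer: 1294/3249 ≈ 0.39828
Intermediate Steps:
Z(A) = A (Z(A) = 0 + A = A)
z(J) = -9240 - 132*J (z(J) = (70 + J)*(-132) = -9240 - 132*J)
(Z(138) + 20566)/(50004 + z(-85)) = (138 + 20566)/(50004 + (-9240 - 132*(-85))) = 20704/(50004 + (-9240 + 11220)) = 20704/(50004 + 1980) = 20704/51984 = 20704*(1/51984) = 1294/3249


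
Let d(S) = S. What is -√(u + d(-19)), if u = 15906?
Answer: -√15887 ≈ -126.04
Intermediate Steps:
-√(u + d(-19)) = -√(15906 - 19) = -√15887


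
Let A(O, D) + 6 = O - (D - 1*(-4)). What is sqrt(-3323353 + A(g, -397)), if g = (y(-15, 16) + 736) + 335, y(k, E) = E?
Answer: I*sqrt(3321879) ≈ 1822.6*I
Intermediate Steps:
g = 1087 (g = (16 + 736) + 335 = 752 + 335 = 1087)
A(O, D) = -10 + O - D (A(O, D) = -6 + (O - (D - 1*(-4))) = -6 + (O - (D + 4)) = -6 + (O - (4 + D)) = -6 + (O + (-4 - D)) = -6 + (-4 + O - D) = -10 + O - D)
sqrt(-3323353 + A(g, -397)) = sqrt(-3323353 + (-10 + 1087 - 1*(-397))) = sqrt(-3323353 + (-10 + 1087 + 397)) = sqrt(-3323353 + 1474) = sqrt(-3321879) = I*sqrt(3321879)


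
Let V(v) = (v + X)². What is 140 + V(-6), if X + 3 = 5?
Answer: 156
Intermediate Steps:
X = 2 (X = -3 + 5 = 2)
V(v) = (2 + v)² (V(v) = (v + 2)² = (2 + v)²)
140 + V(-6) = 140 + (2 - 6)² = 140 + (-4)² = 140 + 16 = 156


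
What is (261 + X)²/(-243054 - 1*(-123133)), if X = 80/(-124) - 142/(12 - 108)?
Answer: -151795172881/265522362624 ≈ -0.57168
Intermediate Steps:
X = 1241/1488 (X = 80*(-1/124) - 142/(-96) = -20/31 - 142*(-1/96) = -20/31 + 71/48 = 1241/1488 ≈ 0.83401)
(261 + X)²/(-243054 - 1*(-123133)) = (261 + 1241/1488)²/(-243054 - 1*(-123133)) = (389609/1488)²/(-243054 + 123133) = (151795172881/2214144)/(-119921) = (151795172881/2214144)*(-1/119921) = -151795172881/265522362624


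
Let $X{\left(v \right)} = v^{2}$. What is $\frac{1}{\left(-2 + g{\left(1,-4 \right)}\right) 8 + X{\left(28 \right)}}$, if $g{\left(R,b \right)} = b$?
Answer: $\frac{1}{736} \approx 0.0013587$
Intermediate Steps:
$\frac{1}{\left(-2 + g{\left(1,-4 \right)}\right) 8 + X{\left(28 \right)}} = \frac{1}{\left(-2 - 4\right) 8 + 28^{2}} = \frac{1}{\left(-6\right) 8 + 784} = \frac{1}{-48 + 784} = \frac{1}{736}$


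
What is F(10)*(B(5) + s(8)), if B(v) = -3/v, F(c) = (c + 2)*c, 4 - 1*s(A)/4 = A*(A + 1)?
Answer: -32712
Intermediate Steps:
s(A) = 16 - 4*A*(1 + A) (s(A) = 16 - 4*A*(A + 1) = 16 - 4*A*(1 + A))
F(c) = c*(2 + c) (F(c) = (2 + c)*c = c*(2 + c))
F(10)*(B(5) + s(8)) = (10*(2 + 10))*(-3/5 + (16 - 4*8 - 4*8²)) = (10*12)*(-3*⅕ + (16 - 32 - 4*64)) = 120*(-⅗ + (16 - 32 - 256)) = 120*(-⅗ - 272) = 120*(-1363/5) = -32712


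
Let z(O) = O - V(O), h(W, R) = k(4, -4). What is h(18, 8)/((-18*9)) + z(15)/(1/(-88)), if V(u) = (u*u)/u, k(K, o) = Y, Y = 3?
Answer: -1/54 ≈ -0.018519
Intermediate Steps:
k(K, o) = 3
h(W, R) = 3
V(u) = u (V(u) = u²/u = u)
z(O) = 0 (z(O) = O - O = 0)
h(18, 8)/((-18*9)) + z(15)/(1/(-88)) = 3/((-18*9)) + 0/(1/(-88)) = 3/(-162) + 0/(-1/88) = 3*(-1/162) + 0*(-88) = -1/54 + 0 = -1/54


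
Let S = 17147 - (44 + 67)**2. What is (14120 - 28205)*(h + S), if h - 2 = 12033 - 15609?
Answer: -17634420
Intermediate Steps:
h = -3574 (h = 2 + (12033 - 15609) = 2 - 3576 = -3574)
S = 4826 (S = 17147 - 1*111**2 = 17147 - 1*12321 = 17147 - 12321 = 4826)
(14120 - 28205)*(h + S) = (14120 - 28205)*(-3574 + 4826) = -14085*1252 = -17634420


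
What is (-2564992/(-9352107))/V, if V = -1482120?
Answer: -320624/1732618103355 ≈ -1.8505e-7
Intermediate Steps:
(-2564992/(-9352107))/V = -2564992/(-9352107)/(-1482120) = -2564992*(-1/9352107)*(-1/1482120) = (2564992/9352107)*(-1/1482120) = -320624/1732618103355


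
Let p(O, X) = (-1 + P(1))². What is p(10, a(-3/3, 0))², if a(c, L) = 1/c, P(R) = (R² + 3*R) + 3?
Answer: 1296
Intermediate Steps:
P(R) = 3 + R² + 3*R
p(O, X) = 36 (p(O, X) = (-1 + (3 + 1² + 3*1))² = (-1 + (3 + 1 + 3))² = (-1 + 7)² = 6² = 36)
p(10, a(-3/3, 0))² = 36² = 1296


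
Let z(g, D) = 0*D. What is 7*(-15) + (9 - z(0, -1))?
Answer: -96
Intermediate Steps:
z(g, D) = 0
7*(-15) + (9 - z(0, -1)) = 7*(-15) + (9 - 1*0) = -105 + (9 + 0) = -105 + 9 = -96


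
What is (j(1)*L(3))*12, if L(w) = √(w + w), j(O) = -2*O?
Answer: -24*√6 ≈ -58.788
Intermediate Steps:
L(w) = √2*√w (L(w) = √(2*w) = √2*√w)
(j(1)*L(3))*12 = ((-2*1)*(√2*√3))*12 = -2*√6*12 = -24*√6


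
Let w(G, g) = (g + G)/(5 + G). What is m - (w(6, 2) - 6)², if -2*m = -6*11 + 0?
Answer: 629/121 ≈ 5.1983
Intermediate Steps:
w(G, g) = (G + g)/(5 + G)
m = 33 (m = -(-6*11 + 0)/2 = -(-66 + 0)/2 = -½*(-66) = 33)
m - (w(6, 2) - 6)² = 33 - ((6 + 2)/(5 + 6) - 6)² = 33 - (8/11 - 6)² = 33 - (-58/11)² = 33 - 1*3364/121 = 33 - 3364/121 = 629/121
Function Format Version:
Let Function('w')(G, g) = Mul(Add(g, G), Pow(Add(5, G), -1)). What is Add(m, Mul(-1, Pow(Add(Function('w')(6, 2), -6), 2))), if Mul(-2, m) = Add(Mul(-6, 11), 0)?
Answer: Rational(629, 121) ≈ 5.1983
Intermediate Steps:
Function('w')(G, g) = Mul(Pow(Add(5, G), -1), Add(G, g)) (Function('w')(G, g) = Mul(Add(G, g), Pow(Add(5, G), -1)) = Mul(Pow(Add(5, G), -1), Add(G, g)))
m = 33 (m = Mul(Rational(-1, 2), Add(Mul(-6, 11), 0)) = Mul(Rational(-1, 2), Add(-66, 0)) = Mul(Rational(-1, 2), -66) = 33)
Add(m, Mul(-1, Pow(Add(Function('w')(6, 2), -6), 2))) = Add(33, Mul(-1, Pow(Add(Mul(Pow(Add(5, 6), -1), Add(6, 2)), -6), 2))) = Add(33, Mul(-1, Pow(Add(Mul(Pow(11, -1), 8), -6), 2))) = Add(33, Mul(-1, Pow(Add(Mul(Rational(1, 11), 8), -6), 2))) = Add(33, Mul(-1, Pow(Add(Rational(8, 11), -6), 2))) = Add(33, Mul(-1, Pow(Rational(-58, 11), 2))) = Add(33, Mul(-1, Rational(3364, 121))) = Add(33, Rational(-3364, 121)) = Rational(629, 121)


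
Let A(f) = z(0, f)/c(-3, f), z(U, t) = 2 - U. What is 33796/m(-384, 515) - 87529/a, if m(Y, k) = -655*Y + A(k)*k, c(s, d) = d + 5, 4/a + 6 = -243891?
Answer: 39887762318458561/7473796 ≈ 5.3370e+9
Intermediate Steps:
a = -4/243897 (a = 4/(-6 - 243891) = 4/(-243897) = 4*(-1/243897) = -4/243897 ≈ -1.6400e-5)
c(s, d) = 5 + d
A(f) = 2/(5 + f) (A(f) = (2 - 1*0)/(5 + f) = (2 + 0)/(5 + f) = 2/(5 + f))
m(Y, k) = -655*Y + 2*k/(5 + k) (m(Y, k) = -655*Y + (2/(5 + k))*k = -655*Y + 2*k/(5 + k))
33796/m(-384, 515) - 87529/a = 33796/(((2*515 - 655*(-384)*(5 + 515))/(5 + 515))) - 87529/(-4/243897) = 33796/(((1030 - 655*(-384)*520)/520)) - 87529*(-243897/4) = 33796/(((1030 + 130790400)/520)) + 21348060513/4 = 33796/(((1/520)*130791430)) + 21348060513/4 = 33796/(13079143/52) + 21348060513/4 = 33796*(52/13079143) + 21348060513/4 = 251056/1868449 + 21348060513/4 = 39887762318458561/7473796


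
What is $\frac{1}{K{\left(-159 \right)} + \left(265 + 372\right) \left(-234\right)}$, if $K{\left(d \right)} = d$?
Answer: $- \frac{1}{149217} \approx -6.7017 \cdot 10^{-6}$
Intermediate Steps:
$\frac{1}{K{\left(-159 \right)} + \left(265 + 372\right) \left(-234\right)} = \frac{1}{-159 + \left(265 + 372\right) \left(-234\right)} = \frac{1}{-159 + 637 \left(-234\right)} = \frac{1}{-159 - 149058} = \frac{1}{-149217} = - \frac{1}{149217}$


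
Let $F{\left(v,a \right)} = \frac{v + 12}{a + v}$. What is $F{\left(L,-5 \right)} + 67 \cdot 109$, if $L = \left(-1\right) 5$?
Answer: $\frac{73023}{10} \approx 7302.3$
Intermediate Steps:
$L = -5$
$F{\left(v,a \right)} = \frac{12 + v}{a + v}$
$F{\left(L,-5 \right)} + 67 \cdot 109 = \frac{12 - 5}{-5 - 5} + 67 \cdot 109 = \frac{1}{-10} \cdot 7 + 7303 = \left(- \frac{1}{10}\right) 7 + 7303 = - \frac{7}{10} + 7303 = \frac{73023}{10}$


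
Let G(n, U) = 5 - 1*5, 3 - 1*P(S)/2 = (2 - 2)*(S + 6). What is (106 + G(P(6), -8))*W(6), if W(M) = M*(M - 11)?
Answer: -3180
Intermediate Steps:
P(S) = 6 (P(S) = 6 - 2*(2 - 2)*(S + 6) = 6 - 0*(6 + S) = 6 - 2*0 = 6 + 0 = 6)
W(M) = M*(-11 + M)
G(n, U) = 0 (G(n, U) = 5 - 5 = 0)
(106 + G(P(6), -8))*W(6) = (106 + 0)*(6*(-11 + 6)) = 106*(6*(-5)) = 106*(-30) = -3180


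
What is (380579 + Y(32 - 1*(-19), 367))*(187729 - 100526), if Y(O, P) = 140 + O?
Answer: 33204286310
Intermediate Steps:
(380579 + Y(32 - 1*(-19), 367))*(187729 - 100526) = (380579 + (140 + (32 - 1*(-19))))*(187729 - 100526) = (380579 + (140 + (32 + 19)))*87203 = (380579 + (140 + 51))*87203 = (380579 + 191)*87203 = 380770*87203 = 33204286310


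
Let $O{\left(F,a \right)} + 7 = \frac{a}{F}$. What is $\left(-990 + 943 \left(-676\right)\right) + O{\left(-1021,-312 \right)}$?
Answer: $- \frac{651872453}{1021} \approx -6.3847 \cdot 10^{5}$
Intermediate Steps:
$O{\left(F,a \right)} = -7 + \frac{a}{F}$
$\left(-990 + 943 \left(-676\right)\right) + O{\left(-1021,-312 \right)} = \left(-990 + 943 \left(-676\right)\right) - \left(7 + \frac{312}{-1021}\right) = \left(-990 - 637468\right) - \frac{6835}{1021} = -638458 + \left(-7 + \frac{312}{1021}\right) = -638458 - \frac{6835}{1021} = - \frac{651872453}{1021}$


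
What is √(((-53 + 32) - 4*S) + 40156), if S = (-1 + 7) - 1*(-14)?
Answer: √40055 ≈ 200.14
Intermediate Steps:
S = 20 (S = 6 + 14 = 20)
√(((-53 + 32) - 4*S) + 40156) = √(((-53 + 32) - 4*20) + 40156) = √((-21 - 80) + 40156) = √(-101 + 40156) = √40055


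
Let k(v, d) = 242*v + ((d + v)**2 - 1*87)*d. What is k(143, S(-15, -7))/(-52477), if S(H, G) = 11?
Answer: -294525/52477 ≈ -5.6125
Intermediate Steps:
k(v, d) = 242*v + d*(-87 + (d + v)**2) (k(v, d) = 242*v + ((d + v)**2 - 87)*d = 242*v + (-87 + (d + v)**2)*d = 242*v + d*(-87 + (d + v)**2))
k(143, S(-15, -7))/(-52477) = (-87*11 + 242*143 + 11*(11 + 143)**2)/(-52477) = (-957 + 34606 + 11*154**2)*(-1/52477) = (-957 + 34606 + 11*23716)*(-1/52477) = (-957 + 34606 + 260876)*(-1/52477) = 294525*(-1/52477) = -294525/52477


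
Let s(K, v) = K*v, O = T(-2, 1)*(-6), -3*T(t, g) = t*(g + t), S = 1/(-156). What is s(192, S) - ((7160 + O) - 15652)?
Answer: 110328/13 ≈ 8486.8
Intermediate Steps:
S = -1/156 ≈ -0.0064103
T(t, g) = -t*(g + t)/3
O = 4 (O = -1/3*(-2)*(1 - 2)*(-6) = -1/3*(-2)*(-1)*(-6) = -2/3*(-6) = 4)
s(192, S) - ((7160 + O) - 15652) = 192*(-1/156) - ((7160 + 4) - 15652) = -16/13 - (7164 - 15652) = -16/13 - 1*(-8488) = -16/13 + 8488 = 110328/13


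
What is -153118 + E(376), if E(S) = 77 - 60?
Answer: -153101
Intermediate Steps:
E(S) = 17
-153118 + E(376) = -153118 + 17 = -153101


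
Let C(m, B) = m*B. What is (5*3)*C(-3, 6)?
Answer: -270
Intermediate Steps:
C(m, B) = B*m
(5*3)*C(-3, 6) = (5*3)*(6*(-3)) = 15*(-18) = -270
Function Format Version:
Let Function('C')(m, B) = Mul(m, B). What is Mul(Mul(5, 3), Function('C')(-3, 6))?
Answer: -270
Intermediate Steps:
Function('C')(m, B) = Mul(B, m)
Mul(Mul(5, 3), Function('C')(-3, 6)) = Mul(Mul(5, 3), Mul(6, -3)) = Mul(15, -18) = -270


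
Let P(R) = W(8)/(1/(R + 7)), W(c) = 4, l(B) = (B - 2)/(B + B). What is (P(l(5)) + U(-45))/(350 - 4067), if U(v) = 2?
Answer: -52/6195 ≈ -0.0083939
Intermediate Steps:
l(B) = (-2 + B)/(2*B) (l(B) = (-2 + B)/((2*B)) = (-2 + B)*(1/(2*B)) = (-2 + B)/(2*B))
P(R) = 28 + 4*R (P(R) = 4/(1/(R + 7)) = 4/(1/(7 + R)) = 4*(7 + R) = 28 + 4*R)
(P(l(5)) + U(-45))/(350 - 4067) = ((28 + 4*((½)*(-2 + 5)/5)) + 2)/(350 - 4067) = ((28 + 4*((½)*(⅕)*3)) + 2)/(-3717) = ((28 + 4*(3/10)) + 2)*(-1/3717) = ((28 + 6/5) + 2)*(-1/3717) = (146/5 + 2)*(-1/3717) = (156/5)*(-1/3717) = -52/6195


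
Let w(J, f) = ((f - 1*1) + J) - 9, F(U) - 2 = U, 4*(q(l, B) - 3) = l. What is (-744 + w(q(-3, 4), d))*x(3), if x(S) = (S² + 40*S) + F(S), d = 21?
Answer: -195841/2 ≈ -97921.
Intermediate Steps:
q(l, B) = 3 + l/4
F(U) = 2 + U
w(J, f) = -10 + J + f (w(J, f) = ((f - 1) + J) - 9 = ((-1 + f) + J) - 9 = (-1 + J + f) - 9 = -10 + J + f)
x(S) = 2 + S² + 41*S (x(S) = (S² + 40*S) + (2 + S) = 2 + S² + 41*S)
(-744 + w(q(-3, 4), d))*x(3) = (-744 + (-10 + (3 + (¼)*(-3)) + 21))*(2 + 3² + 41*3) = (-744 + (-10 + (3 - ¾) + 21))*(2 + 9 + 123) = (-744 + (-10 + 9/4 + 21))*134 = (-744 + 53/4)*134 = -2923/4*134 = -195841/2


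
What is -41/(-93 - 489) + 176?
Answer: 102473/582 ≈ 176.07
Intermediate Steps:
-41/(-93 - 489) + 176 = -41/(-582) + 176 = -41*(-1/582) + 176 = 41/582 + 176 = 102473/582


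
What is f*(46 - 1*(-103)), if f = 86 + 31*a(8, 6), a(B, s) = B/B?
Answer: 17433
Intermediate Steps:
a(B, s) = 1
f = 117 (f = 86 + 31*1 = 86 + 31 = 117)
f*(46 - 1*(-103)) = 117*(46 - 1*(-103)) = 117*(46 + 103) = 117*149 = 17433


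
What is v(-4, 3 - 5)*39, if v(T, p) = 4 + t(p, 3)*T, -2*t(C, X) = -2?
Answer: 0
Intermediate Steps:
t(C, X) = 1 (t(C, X) = -1/2*(-2) = 1)
v(T, p) = 4 + T (v(T, p) = 4 + 1*T = 4 + T)
v(-4, 3 - 5)*39 = (4 - 4)*39 = 0*39 = 0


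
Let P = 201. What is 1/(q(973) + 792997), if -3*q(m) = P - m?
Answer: 3/2379763 ≈ 1.2606e-6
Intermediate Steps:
q(m) = -67 + m/3 (q(m) = -(201 - m)/3 = -67 + m/3)
1/(q(973) + 792997) = 1/((-67 + (1/3)*973) + 792997) = 1/((-67 + 973/3) + 792997) = 1/(772/3 + 792997) = 1/(2379763/3) = 3/2379763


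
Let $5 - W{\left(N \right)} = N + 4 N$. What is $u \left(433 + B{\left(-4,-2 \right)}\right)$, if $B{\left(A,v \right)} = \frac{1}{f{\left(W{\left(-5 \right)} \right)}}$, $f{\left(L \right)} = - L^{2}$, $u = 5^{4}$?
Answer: $\frac{9742475}{36} \approx 2.7062 \cdot 10^{5}$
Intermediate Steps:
$u = 625$
$W{\left(N \right)} = 5 - 5 N$ ($W{\left(N \right)} = 5 - \left(N + 4 N\right) = 5 - 5 N$)
$B{\left(A,v \right)} = - \frac{1}{900}$ ($B{\left(A,v \right)} = \frac{1}{\left(-1\right) \left(5 - -25\right)^{2}} = \frac{1}{\left(-1\right) \left(5 + 25\right)^{2}} = \frac{1}{\left(-1\right) 30^{2}} = \frac{1}{\left(-1\right) 900} = \frac{1}{-900} = - \frac{1}{900}$)
$u \left(433 + B{\left(-4,-2 \right)}\right) = 625 \left(433 - \frac{1}{900}\right) = 625 \cdot \frac{389699}{900} = \frac{9742475}{36}$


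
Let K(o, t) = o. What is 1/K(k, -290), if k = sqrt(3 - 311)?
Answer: -I*sqrt(77)/154 ≈ -0.05698*I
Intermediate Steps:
k = 2*I*sqrt(77) (k = sqrt(-308) = 2*I*sqrt(77) ≈ 17.55*I)
1/K(k, -290) = 1/(2*I*sqrt(77)) = -I*sqrt(77)/154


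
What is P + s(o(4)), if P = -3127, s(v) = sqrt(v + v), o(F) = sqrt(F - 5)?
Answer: -3126 + I ≈ -3126.0 + 1.0*I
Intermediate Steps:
o(F) = sqrt(-5 + F)
s(v) = sqrt(2)*sqrt(v) (s(v) = sqrt(2*v) = sqrt(2)*sqrt(v))
P + s(o(4)) = -3127 + sqrt(2)*sqrt(sqrt(-5 + 4)) = -3127 + sqrt(2)*sqrt(sqrt(-1)) = -3127 + sqrt(2)*sqrt(I)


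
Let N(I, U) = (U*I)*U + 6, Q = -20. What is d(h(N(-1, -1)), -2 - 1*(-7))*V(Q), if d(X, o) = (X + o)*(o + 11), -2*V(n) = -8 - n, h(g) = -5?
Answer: 0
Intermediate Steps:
N(I, U) = 6 + I*U**2 (N(I, U) = (I*U)*U + 6 = I*U**2 + 6 = 6 + I*U**2)
V(n) = 4 + n/2 (V(n) = -(-8 - n)/2 = 4 + n/2)
d(X, o) = (11 + o)*(X + o) (d(X, o) = (X + o)*(11 + o) = (11 + o)*(X + o))
d(h(N(-1, -1)), -2 - 1*(-7))*V(Q) = ((-2 - 1*(-7))**2 + 11*(-5) + 11*(-2 - 1*(-7)) - 5*(-2 - 1*(-7)))*(4 + (1/2)*(-20)) = ((-2 + 7)**2 - 55 + 11*(-2 + 7) - 5*(-2 + 7))*(4 - 10) = (5**2 - 55 + 11*5 - 5*5)*(-6) = (25 - 55 + 55 - 25)*(-6) = 0*(-6) = 0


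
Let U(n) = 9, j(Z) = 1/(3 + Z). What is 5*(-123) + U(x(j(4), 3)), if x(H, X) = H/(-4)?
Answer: -606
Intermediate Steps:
x(H, X) = -H/4 (x(H, X) = H*(-1/4) = -H/4)
5*(-123) + U(x(j(4), 3)) = 5*(-123) + 9 = -615 + 9 = -606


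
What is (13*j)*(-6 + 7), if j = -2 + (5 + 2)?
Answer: 65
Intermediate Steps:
j = 5 (j = -2 + 7 = 5)
(13*j)*(-6 + 7) = (13*5)*(-6 + 7) = 65*1 = 65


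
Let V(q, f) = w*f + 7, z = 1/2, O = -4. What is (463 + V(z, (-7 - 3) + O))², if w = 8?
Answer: 128164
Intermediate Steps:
z = ½ ≈ 0.50000
V(q, f) = 7 + 8*f (V(q, f) = 8*f + 7 = 7 + 8*f)
(463 + V(z, (-7 - 3) + O))² = (463 + (7 + 8*((-7 - 3) - 4)))² = (463 + (7 + 8*(-10 - 4)))² = (463 + (7 + 8*(-14)))² = (463 + (7 - 112))² = (463 - 105)² = 358² = 128164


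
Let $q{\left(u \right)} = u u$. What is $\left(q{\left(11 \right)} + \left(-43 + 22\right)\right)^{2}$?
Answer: $10000$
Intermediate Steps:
$q{\left(u \right)} = u^{2}$
$\left(q{\left(11 \right)} + \left(-43 + 22\right)\right)^{2} = \left(11^{2} + \left(-43 + 22\right)\right)^{2} = \left(121 - 21\right)^{2} = 100^{2} = 10000$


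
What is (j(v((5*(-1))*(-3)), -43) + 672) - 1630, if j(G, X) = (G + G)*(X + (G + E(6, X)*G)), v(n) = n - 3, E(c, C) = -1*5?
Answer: -3142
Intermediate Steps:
E(c, C) = -5
v(n) = -3 + n
j(G, X) = 2*G*(X - 4*G) (j(G, X) = (G + G)*(X + (G - 5*G)) = (2*G)*(X - 4*G) = 2*G*(X - 4*G))
(j(v((5*(-1))*(-3)), -43) + 672) - 1630 = (2*(-3 + (5*(-1))*(-3))*(-43 - 4*(-3 + (5*(-1))*(-3))) + 672) - 1630 = (2*(-3 - 5*(-3))*(-43 - 4*(-3 - 5*(-3))) + 672) - 1630 = (2*(-3 + 15)*(-43 - 4*(-3 + 15)) + 672) - 1630 = (2*12*(-43 - 4*12) + 672) - 1630 = (2*12*(-43 - 48) + 672) - 1630 = (2*12*(-91) + 672) - 1630 = (-2184 + 672) - 1630 = -1512 - 1630 = -3142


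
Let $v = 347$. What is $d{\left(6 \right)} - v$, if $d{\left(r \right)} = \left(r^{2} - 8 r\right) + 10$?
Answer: $-349$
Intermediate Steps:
$d{\left(r \right)} = 10 + r^{2} - 8 r$
$d{\left(6 \right)} - v = \left(10 + 6^{2} - 48\right) - 347 = \left(10 + 36 - 48\right) - 347 = -2 - 347 = -349$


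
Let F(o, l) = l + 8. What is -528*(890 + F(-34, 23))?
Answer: -486288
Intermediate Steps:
F(o, l) = 8 + l
-528*(890 + F(-34, 23)) = -528*(890 + (8 + 23)) = -528*(890 + 31) = -528*921 = -486288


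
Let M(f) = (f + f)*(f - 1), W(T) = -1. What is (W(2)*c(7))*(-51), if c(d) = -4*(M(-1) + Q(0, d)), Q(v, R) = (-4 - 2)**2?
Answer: -8160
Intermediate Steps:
M(f) = 2*f*(-1 + f) (M(f) = (2*f)*(-1 + f) = 2*f*(-1 + f))
Q(v, R) = 36 (Q(v, R) = (-6)**2 = 36)
c(d) = -160 (c(d) = -4*(2*(-1)*(-1 - 1) + 36) = -4*(2*(-1)*(-2) + 36) = -4*(4 + 36) = -4*40 = -160)
(W(2)*c(7))*(-51) = -1*(-160)*(-51) = 160*(-51) = -8160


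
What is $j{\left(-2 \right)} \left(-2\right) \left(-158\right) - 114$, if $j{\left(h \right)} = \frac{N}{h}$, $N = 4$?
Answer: $-746$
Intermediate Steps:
$j{\left(h \right)} = \frac{4}{h}$
$j{\left(-2 \right)} \left(-2\right) \left(-158\right) - 114 = \frac{4}{-2} \left(-2\right) \left(-158\right) - 114 = 4 \left(- \frac{1}{2}\right) \left(-2\right) \left(-158\right) - 114 = \left(-2\right) \left(-2\right) \left(-158\right) - 114 = 4 \left(-158\right) - 114 = -632 - 114 = -746$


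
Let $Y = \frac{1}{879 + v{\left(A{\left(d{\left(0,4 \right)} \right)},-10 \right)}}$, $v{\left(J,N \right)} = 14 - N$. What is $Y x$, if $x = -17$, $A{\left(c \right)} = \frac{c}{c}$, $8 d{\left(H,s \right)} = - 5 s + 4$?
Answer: $- \frac{17}{903} \approx -0.018826$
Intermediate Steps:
$d{\left(H,s \right)} = \frac{1}{2} - \frac{5 s}{8}$ ($d{\left(H,s \right)} = \frac{- 5 s + 4}{8} = \frac{4 - 5 s}{8} = \frac{1}{2} - \frac{5 s}{8}$)
$A{\left(c \right)} = 1$
$Y = \frac{1}{903}$ ($Y = \frac{1}{879 + \left(14 - -10\right)} = \frac{1}{879 + \left(14 + 10\right)} = \frac{1}{879 + 24} = \frac{1}{903} \approx 0.0011074$)
$Y x = \frac{1}{903} \left(-17\right) = - \frac{17}{903}$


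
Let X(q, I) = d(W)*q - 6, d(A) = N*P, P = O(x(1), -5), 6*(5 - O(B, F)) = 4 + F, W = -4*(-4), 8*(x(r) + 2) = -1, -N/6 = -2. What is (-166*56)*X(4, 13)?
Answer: -2249632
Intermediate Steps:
N = 12 (N = -6*(-2) = 12)
x(r) = -17/8 (x(r) = -2 + (⅛)*(-1) = -2 - ⅛ = -17/8)
W = 16
O(B, F) = 13/3 - F/6 (O(B, F) = 5 - (4 + F)/6 = 5 + (-⅔ - F/6) = 13/3 - F/6)
P = 31/6 (P = 13/3 - ⅙*(-5) = 13/3 + ⅚ = 31/6 ≈ 5.1667)
d(A) = 62 (d(A) = 12*(31/6) = 62)
X(q, I) = -6 + 62*q (X(q, I) = 62*q - 6 = -6 + 62*q)
(-166*56)*X(4, 13) = (-166*56)*(-6 + 62*4) = -9296*(-6 + 248) = -9296*242 = -2249632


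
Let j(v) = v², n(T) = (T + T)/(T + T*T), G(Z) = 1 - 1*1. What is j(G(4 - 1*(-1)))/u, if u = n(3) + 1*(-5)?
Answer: 0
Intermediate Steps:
G(Z) = 0 (G(Z) = 1 - 1 = 0)
n(T) = 2*T/(T + T²) (n(T) = (2*T)/(T + T²) = 2*T/(T + T²))
u = -9/2 (u = 2/(1 + 3) + 1*(-5) = 2/4 - 5 = 2*(¼) - 5 = ½ - 5 = -9/2 ≈ -4.5000)
j(G(4 - 1*(-1)))/u = 0²/(-9/2) = 0*(-2/9) = 0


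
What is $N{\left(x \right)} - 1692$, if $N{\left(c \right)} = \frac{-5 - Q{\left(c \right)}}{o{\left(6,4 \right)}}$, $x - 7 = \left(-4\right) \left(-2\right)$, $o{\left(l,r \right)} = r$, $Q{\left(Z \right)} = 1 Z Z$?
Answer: $- \frac{3499}{2} \approx -1749.5$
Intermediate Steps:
$Q{\left(Z \right)} = Z^{2}$ ($Q{\left(Z \right)} = Z Z = Z^{2}$)
$x = 15$ ($x = 7 - -8 = 7 + 8 = 15$)
$N{\left(c \right)} = - \frac{5}{4} - \frac{c^{2}}{4}$ ($N{\left(c \right)} = \frac{-5 - c^{2}}{4} = \left(-5 - c^{2}\right) \frac{1}{4} = - \frac{5}{4} - \frac{c^{2}}{4}$)
$N{\left(x \right)} - 1692 = \left(- \frac{5}{4} - \frac{15^{2}}{4}\right) - 1692 = \left(- \frac{5}{4} - \frac{225}{4}\right) - 1692 = - \frac{115}{2} - 1692 = - \frac{3499}{2}$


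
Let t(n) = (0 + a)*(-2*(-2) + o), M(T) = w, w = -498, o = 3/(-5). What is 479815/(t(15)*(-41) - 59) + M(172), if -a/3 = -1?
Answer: -3587303/2386 ≈ -1503.5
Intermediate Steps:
o = -⅗ (o = 3*(-⅕) = -⅗ ≈ -0.60000)
a = 3 (a = -3*(-1) = 3)
M(T) = -498
t(n) = 51/5 (t(n) = (0 + 3)*(-2*(-2) - ⅗) = 3*(4 - ⅗) = 3*(17/5) = 51/5)
479815/(t(15)*(-41) - 59) + M(172) = 479815/((51/5)*(-41) - 59) - 498 = 479815/(-2091/5 - 59) - 498 = 479815/(-2386/5) - 498 = 479815*(-5/2386) - 498 = -2399075/2386 - 498 = -3587303/2386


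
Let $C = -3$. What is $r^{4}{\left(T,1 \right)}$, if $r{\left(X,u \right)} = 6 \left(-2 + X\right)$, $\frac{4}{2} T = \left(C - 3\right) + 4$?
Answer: $104976$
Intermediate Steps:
$T = -1$ ($T = \frac{\left(-3 - 3\right) + 4}{2} = \frac{-6 + 4}{2} = \frac{1}{2} \left(-2\right) = -1$)
$r{\left(X,u \right)} = -12 + 6 X$
$r^{4}{\left(T,1 \right)} = \left(-12 + 6 \left(-1\right)\right)^{4} = \left(-12 - 6\right)^{4} = \left(-18\right)^{4} = 104976$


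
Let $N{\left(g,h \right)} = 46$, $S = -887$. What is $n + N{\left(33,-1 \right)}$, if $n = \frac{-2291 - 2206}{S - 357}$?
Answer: $\frac{61721}{1244} \approx 49.615$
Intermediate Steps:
$n = \frac{4497}{1244}$ ($n = \frac{-2291 - 2206}{-887 - 357} = - \frac{4497}{-1244} = \left(-4497\right) \left(- \frac{1}{1244}\right) = \frac{4497}{1244} \approx 3.615$)
$n + N{\left(33,-1 \right)} = \frac{4497}{1244} + 46 = \frac{61721}{1244}$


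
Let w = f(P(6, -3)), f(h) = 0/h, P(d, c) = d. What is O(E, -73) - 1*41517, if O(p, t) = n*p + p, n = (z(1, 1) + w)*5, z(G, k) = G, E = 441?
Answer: -38871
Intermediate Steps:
f(h) = 0
w = 0
n = 5 (n = (1 + 0)*5 = 1*5 = 5)
O(p, t) = 6*p (O(p, t) = 5*p + p = 6*p)
O(E, -73) - 1*41517 = 6*441 - 1*41517 = 2646 - 41517 = -38871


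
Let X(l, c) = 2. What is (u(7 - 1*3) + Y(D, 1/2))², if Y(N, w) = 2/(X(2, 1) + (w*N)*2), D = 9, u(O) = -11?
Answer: 14161/121 ≈ 117.03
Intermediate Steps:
Y(N, w) = 2/(2 + 2*N*w) (Y(N, w) = 2/(2 + (w*N)*2) = 2/(2 + (N*w)*2) = 2/(2 + 2*N*w))
(u(7 - 1*3) + Y(D, 1/2))² = (-11 + 1/(1 + 9/2))² = (-11 + 1/(11/2))² = (-11 + 2/11)² = (-119/11)² = 14161/121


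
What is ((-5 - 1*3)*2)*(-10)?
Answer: 160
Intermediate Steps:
((-5 - 1*3)*2)*(-10) = ((-5 - 3)*2)*(-10) = -8*2*(-10) = -16*(-10) = 160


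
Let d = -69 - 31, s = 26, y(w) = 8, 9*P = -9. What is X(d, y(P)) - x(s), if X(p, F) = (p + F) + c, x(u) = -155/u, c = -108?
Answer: -5045/26 ≈ -194.04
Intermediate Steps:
P = -1 (P = (1/9)*(-9) = -1)
d = -100
X(p, F) = -108 + F + p (X(p, F) = (p + F) - 108 = (F + p) - 108 = -108 + F + p)
X(d, y(P)) - x(s) = (-108 + 8 - 100) - (-155)/26 = -200 - (-155)/26 = -200 - 1*(-155/26) = -200 + 155/26 = -5045/26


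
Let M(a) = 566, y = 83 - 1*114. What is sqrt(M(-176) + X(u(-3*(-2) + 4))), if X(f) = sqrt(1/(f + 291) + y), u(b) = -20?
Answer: sqrt(41567606 + 5420*I*sqrt(5691))/271 ≈ 23.791 + 0.11701*I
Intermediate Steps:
y = -31 (y = 83 - 114 = -31)
X(f) = sqrt(-31 + 1/(291 + f)) (X(f) = sqrt(1/(f + 291) - 31) = sqrt(1/(291 + f) - 31) = sqrt(-31 + 1/(291 + f)))
sqrt(M(-176) + X(u(-3*(-2) + 4))) = sqrt(566 + sqrt((-9020 - 31*(-20))/(291 - 20))) = sqrt(566 + sqrt((-9020 + 620)/271)) = sqrt(566 + sqrt((1/271)*(-8400))) = sqrt(566 + sqrt(-8400/271)) = sqrt(566 + 20*I*sqrt(5691)/271)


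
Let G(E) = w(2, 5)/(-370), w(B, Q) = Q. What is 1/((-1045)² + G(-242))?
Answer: 74/80809849 ≈ 9.1573e-7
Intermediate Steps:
G(E) = -1/74 (G(E) = 5/(-370) = 5*(-1/370) = -1/74)
1/((-1045)² + G(-242)) = 1/((-1045)² - 1/74) = 1/(1092025 - 1/74) = 1/(80809849/74) = 74/80809849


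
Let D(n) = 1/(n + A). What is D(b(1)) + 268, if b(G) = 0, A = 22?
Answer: 5897/22 ≈ 268.05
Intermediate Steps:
D(n) = 1/(22 + n) (D(n) = 1/(n + 22) = 1/(22 + n))
D(b(1)) + 268 = 1/(22 + 0) + 268 = 1/22 + 268 = 5897/22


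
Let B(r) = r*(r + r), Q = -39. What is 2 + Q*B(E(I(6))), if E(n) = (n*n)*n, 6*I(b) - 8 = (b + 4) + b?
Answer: -319486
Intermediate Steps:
I(b) = 2 + b/3 (I(b) = 4/3 + ((b + 4) + b)/6 = 4/3 + ((4 + b) + b)/6 = 4/3 + (4 + 2*b)/6 = 4/3 + (⅔ + b/3) = 2 + b/3)
E(n) = n³ (E(n) = n²*n = n³)
B(r) = 2*r² (B(r) = r*(2*r) = 2*r²)
2 + Q*B(E(I(6))) = 2 - 78*((2 + (⅓)*6)³)² = 2 - 78*((2 + 2)³)² = 2 - 78*(4³)² = 2 - 78*64² = 2 - 78*4096 = 2 - 39*8192 = 2 - 319488 = -319486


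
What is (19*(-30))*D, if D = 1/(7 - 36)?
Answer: 570/29 ≈ 19.655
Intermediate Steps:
D = -1/29 (D = 1/(-29) = -1/29 ≈ -0.034483)
(19*(-30))*D = (19*(-30))*(-1/29) = -570*(-1/29) = 570/29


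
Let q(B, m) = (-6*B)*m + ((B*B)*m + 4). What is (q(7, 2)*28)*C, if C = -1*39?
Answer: -19656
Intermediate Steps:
C = -39
q(B, m) = 4 + m*B² - 6*B*m (q(B, m) = -6*B*m + (B²*m + 4) = -6*B*m + (m*B² + 4) = -6*B*m + (4 + m*B²) = 4 + m*B² - 6*B*m)
(q(7, 2)*28)*C = ((4 + 2*7² - 6*7*2)*28)*(-39) = ((4 + 2*49 - 84)*28)*(-39) = ((4 + 98 - 84)*28)*(-39) = (18*28)*(-39) = 504*(-39) = -19656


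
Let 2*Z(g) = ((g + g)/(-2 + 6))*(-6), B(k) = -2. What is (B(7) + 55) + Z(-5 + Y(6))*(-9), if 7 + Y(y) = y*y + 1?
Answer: 781/2 ≈ 390.50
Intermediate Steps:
Y(y) = -6 + y² (Y(y) = -7 + (y*y + 1) = -7 + (y² + 1) = -7 + (1 + y²) = -6 + y²)
Z(g) = -3*g/2 (Z(g) = (((g + g)/(-2 + 6))*(-6))/2 = (((2*g)/4)*(-6))/2 = (((2*g)*(¼))*(-6))/2 = ((g/2)*(-6))/2 = (-3*g)/2 = -3*g/2)
(B(7) + 55) + Z(-5 + Y(6))*(-9) = (-2 + 55) - 3*(-5 + (-6 + 6²))/2*(-9) = 53 - 3*(-5 + (-6 + 36))/2*(-9) = 53 - 3*(-5 + 30)/2*(-9) = 53 - 3/2*25*(-9) = 53 - 75/2*(-9) = 53 + 675/2 = 781/2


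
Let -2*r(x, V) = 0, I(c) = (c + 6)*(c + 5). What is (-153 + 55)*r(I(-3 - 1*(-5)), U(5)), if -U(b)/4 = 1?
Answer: 0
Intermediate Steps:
U(b) = -4 (U(b) = -4*1 = -4)
I(c) = (5 + c)*(6 + c) (I(c) = (6 + c)*(5 + c) = (5 + c)*(6 + c))
r(x, V) = 0 (r(x, V) = -1/2*0 = 0)
(-153 + 55)*r(I(-3 - 1*(-5)), U(5)) = (-153 + 55)*0 = -98*0 = 0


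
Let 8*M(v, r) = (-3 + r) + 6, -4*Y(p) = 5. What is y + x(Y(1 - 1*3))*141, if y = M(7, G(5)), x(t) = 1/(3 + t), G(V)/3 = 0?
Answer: 4533/56 ≈ 80.946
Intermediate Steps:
Y(p) = -5/4 (Y(p) = -1/4*5 = -5/4)
G(V) = 0 (G(V) = 3*0 = 0)
M(v, r) = 3/8 + r/8 (M(v, r) = ((-3 + r) + 6)/8 = (3 + r)/8 = 3/8 + r/8)
y = 3/8 (y = 3/8 + (1/8)*0 = 3/8 + 0 = 3/8 ≈ 0.37500)
y + x(Y(1 - 1*3))*141 = 3/8 + 141/(3 - 5/4) = 3/8 + 141/(7/4) = 3/8 + (4/7)*141 = 3/8 + 564/7 = 4533/56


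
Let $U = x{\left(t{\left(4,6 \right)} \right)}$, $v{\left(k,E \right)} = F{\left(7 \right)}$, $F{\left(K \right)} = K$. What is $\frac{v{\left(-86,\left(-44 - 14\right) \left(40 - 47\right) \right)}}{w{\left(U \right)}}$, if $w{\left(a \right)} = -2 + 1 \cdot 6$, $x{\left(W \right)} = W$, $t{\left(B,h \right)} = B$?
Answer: $\frac{7}{4} \approx 1.75$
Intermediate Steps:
$v{\left(k,E \right)} = 7$
$U = 4$
$w{\left(a \right)} = 4$ ($w{\left(a \right)} = -2 + 6 = 4$)
$\frac{v{\left(-86,\left(-44 - 14\right) \left(40 - 47\right) \right)}}{w{\left(U \right)}} = \frac{7}{4}$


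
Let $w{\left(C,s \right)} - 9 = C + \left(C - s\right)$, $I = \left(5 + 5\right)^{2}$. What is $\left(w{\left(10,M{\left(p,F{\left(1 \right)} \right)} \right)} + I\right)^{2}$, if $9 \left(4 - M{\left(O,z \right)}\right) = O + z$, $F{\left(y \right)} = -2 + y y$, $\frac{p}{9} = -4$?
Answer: $\frac{1183744}{81} \approx 14614.0$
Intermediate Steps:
$p = -36$ ($p = 9 \left(-4\right) = -36$)
$F{\left(y \right)} = -2 + y^{2}$
$I = 100$ ($I = 10^{2} = 100$)
$M{\left(O,z \right)} = 4 - \frac{O}{9} - \frac{z}{9}$ ($M{\left(O,z \right)} = 4 - \frac{O + z}{9} = 4 - \left(\frac{O}{9} + \frac{z}{9}\right) = 4 - \frac{O}{9} - \frac{z}{9}$)
$w{\left(C,s \right)} = 9 - s + 2 C$ ($w{\left(C,s \right)} = 9 + \left(C + \left(C - s\right)\right) = 9 + \left(- s + 2 C\right) = 9 - s + 2 C$)
$\left(w{\left(10,M{\left(p,F{\left(1 \right)} \right)} \right)} + I\right)^{2} = \left(\left(9 - \left(4 - -4 - \frac{-2 + 1^{2}}{9}\right) + 2 \cdot 10\right) + 100\right)^{2} = \left(\left(9 - \left(4 + 4 - \frac{-2 + 1}{9}\right) + 20\right) + 100\right)^{2} = \left(\left(9 - \left(4 + 4 - - \frac{1}{9}\right) + 20\right) + 100\right)^{2} = \left(\left(9 - \left(4 + 4 + \frac{1}{9}\right) + 20\right) + 100\right)^{2} = \left(\left(9 - \frac{73}{9} + 20\right) + 100\right)^{2} = \left(\frac{188}{9} + 100\right)^{2} = \left(\frac{1088}{9}\right)^{2} = \frac{1183744}{81}$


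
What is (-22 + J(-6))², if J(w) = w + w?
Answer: 1156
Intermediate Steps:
J(w) = 2*w
(-22 + J(-6))² = (-22 + 2*(-6))² = (-22 - 12)² = (-34)² = 1156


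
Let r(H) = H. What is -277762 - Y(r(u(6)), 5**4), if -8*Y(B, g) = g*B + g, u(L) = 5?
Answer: -1109173/4 ≈ -2.7729e+5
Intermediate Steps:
Y(B, g) = -g/8 - B*g/8 (Y(B, g) = -(g*B + g)/8 = -(B*g + g)/8 = -(g + B*g)/8 = -g/8 - B*g/8)
-277762 - Y(r(u(6)), 5**4) = -277762 - (-1)*5**4*(1 + 5)/8 = -277762 - (-1)*625*6/8 = -277762 - 1*(-1875/4) = -277762 + 1875/4 = -1109173/4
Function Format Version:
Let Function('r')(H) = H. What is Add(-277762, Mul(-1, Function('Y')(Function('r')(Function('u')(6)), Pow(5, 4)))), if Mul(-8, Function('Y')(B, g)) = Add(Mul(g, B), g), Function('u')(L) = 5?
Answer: Rational(-1109173, 4) ≈ -2.7729e+5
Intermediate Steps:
Function('Y')(B, g) = Add(Mul(Rational(-1, 8), g), Mul(Rational(-1, 8), B, g)) (Function('Y')(B, g) = Mul(Rational(-1, 8), Add(Mul(g, B), g)) = Mul(Rational(-1, 8), Add(Mul(B, g), g)) = Mul(Rational(-1, 8), Add(g, Mul(B, g))) = Add(Mul(Rational(-1, 8), g), Mul(Rational(-1, 8), B, g)))
Add(-277762, Mul(-1, Function('Y')(Function('r')(Function('u')(6)), Pow(5, 4)))) = Add(-277762, Mul(-1, Mul(Rational(-1, 8), Pow(5, 4), Add(1, 5)))) = Add(-277762, Mul(-1, Mul(Rational(-1, 8), 625, 6))) = Add(-277762, Mul(-1, Rational(-1875, 4))) = Add(-277762, Rational(1875, 4)) = Rational(-1109173, 4)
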